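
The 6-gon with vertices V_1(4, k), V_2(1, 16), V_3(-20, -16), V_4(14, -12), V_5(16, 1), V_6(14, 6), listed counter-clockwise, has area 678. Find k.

20

The doubled signed area Σ (x_i y_{i+1} − x_{i+1} y_i) is linear in k.
With k=0 it equals 1096; the coefficient of k is 13 (from the two edges through V_1).
So 13·k + 1096 = 2·678 = 1356 ⇒ k = 20.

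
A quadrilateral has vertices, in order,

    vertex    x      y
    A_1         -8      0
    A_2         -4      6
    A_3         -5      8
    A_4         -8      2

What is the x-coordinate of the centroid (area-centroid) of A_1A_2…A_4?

-91/15

Apply Gauss's area formula. First the cross-terms c_i = x_i·y_{i+1} − x_{i+1}·y_i:
  -48, -2, 54, 16  ⇒  2A = 20, A = 10.
Then Σ (x_i + x_{i+1})·c_i = -364, so x̄ = -364 / (6·10) = -91/15.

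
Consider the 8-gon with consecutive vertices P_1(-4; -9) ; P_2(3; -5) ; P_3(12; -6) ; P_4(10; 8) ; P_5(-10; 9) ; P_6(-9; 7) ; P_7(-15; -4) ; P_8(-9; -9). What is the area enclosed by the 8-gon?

355.5

Σ = (47) + (42) + (156) + (170) + (11) + (141) + (99) + (45) = 711
Area = |Σ|/2 = 355.5.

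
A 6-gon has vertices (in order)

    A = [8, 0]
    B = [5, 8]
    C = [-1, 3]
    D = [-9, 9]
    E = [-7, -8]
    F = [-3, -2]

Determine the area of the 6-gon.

123

Apply the shoelace (surveyor's) formula: 2A = Σ (x_i·y_{i+1} − x_{i+1}·y_i), indices taken mod 6.
Σ = (64) + (23) + (18) + (135) + (-10) + (16) = 246
Area = |Σ|/2 = 123.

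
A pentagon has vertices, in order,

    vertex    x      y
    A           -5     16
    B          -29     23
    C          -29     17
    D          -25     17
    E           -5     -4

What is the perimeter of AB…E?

84

|AB| = √((-24)² + (7)²) = √625 = 25
|BC| = √((0)² + (-6)²) = √36 = 6
|CD| = √((4)² + (0)²) = √16 = 4
|DE| = √((20)² + (-21)²) = √841 = 29
|EA| = √((0)² + (20)²) = √400 = 20
Perimeter = 25 + 6 + 4 + 29 + 20 = 84.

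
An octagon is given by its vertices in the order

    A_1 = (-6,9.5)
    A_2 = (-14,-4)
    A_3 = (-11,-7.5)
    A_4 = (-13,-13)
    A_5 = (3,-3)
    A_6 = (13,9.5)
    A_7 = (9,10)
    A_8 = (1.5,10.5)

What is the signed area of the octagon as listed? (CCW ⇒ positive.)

Apply the shoelace (surveyor's) formula: 2A = Σ (x_i·y_{i+1} − x_{i+1}·y_i), indices taken mod 8.
Σ = (157) + (61) + (45.5) + (78) + (67.5) + (44.5) + (79.5) + (77.25) = 610.25
Signed area = Σ/2 = 305.125 (positive ⇒ counter-clockwise traversal).

305.125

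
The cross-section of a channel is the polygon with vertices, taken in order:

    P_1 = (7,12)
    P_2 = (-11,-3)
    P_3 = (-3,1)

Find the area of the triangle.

Apply Gauss's area formula: 2A = Σ (x_i·y_{i+1} − x_{i+1}·y_i), indices taken mod 3.
Cross-terms: 111, -20, -43  ⇒  Σ = 48
Area = |Σ|/2 = 24.

24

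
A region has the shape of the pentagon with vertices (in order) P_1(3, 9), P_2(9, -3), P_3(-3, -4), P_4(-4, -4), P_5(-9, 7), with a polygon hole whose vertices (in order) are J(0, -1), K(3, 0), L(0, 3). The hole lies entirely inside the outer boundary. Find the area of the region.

146.5

Outer boundary:
Cross-terms: -90, -45, -4, -64, -102  ⇒  Σ = -305
Area = |Σ|/2 = 152.5.
Hole:
Apply the shoelace formula: 2A = Σ (x_i·y_{i+1} − x_{i+1}·y_i), indices taken mod 3.
Σ = (3) + (9) + (0) = 12
Area = |Σ|/2 = 6.
Net area = 152.5 − 6 = 146.5.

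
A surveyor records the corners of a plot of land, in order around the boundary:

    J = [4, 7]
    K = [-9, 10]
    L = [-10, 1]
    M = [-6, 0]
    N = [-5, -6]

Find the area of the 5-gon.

112.5

Apply the surveyor's formula: 2A = Σ (x_i·y_{i+1} − x_{i+1}·y_i), indices taken mod 5.
Σ = (103) + (91) + (6) + (36) + (-11) = 225
Area = |Σ|/2 = 112.5.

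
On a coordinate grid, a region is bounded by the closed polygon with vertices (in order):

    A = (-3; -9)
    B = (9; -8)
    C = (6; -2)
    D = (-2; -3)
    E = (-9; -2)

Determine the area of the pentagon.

82.5

Apply the shoelace formula: 2A = Σ (x_i·y_{i+1} − x_{i+1}·y_i), indices taken mod 5.
A→B: (-3)(-8) − (9)(-9) = 105
B→C: (9)(-2) − (6)(-8) = 30
C→D: (6)(-3) − (-2)(-2) = -22
D→E: (-2)(-2) − (-9)(-3) = -23
E→A: (-9)(-9) − (-3)(-2) = 75
Σ = 165
Area = |Σ|/2 = 82.5.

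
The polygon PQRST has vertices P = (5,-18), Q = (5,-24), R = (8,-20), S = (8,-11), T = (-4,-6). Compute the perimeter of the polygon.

48

|PQ| = √((0)² + (-6)²) = √36 = 6
|QR| = √((3)² + (4)²) = √25 = 5
|RS| = √((0)² + (9)²) = √81 = 9
|ST| = √((-12)² + (5)²) = √169 = 13
|TP| = √((9)² + (-12)²) = √225 = 15
Perimeter = 6 + 5 + 9 + 13 + 15 = 48.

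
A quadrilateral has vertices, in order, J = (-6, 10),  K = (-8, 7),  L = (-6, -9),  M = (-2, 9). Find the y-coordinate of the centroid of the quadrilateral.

28/9

Apply Gauss's area formula. First the cross-terms c_i = x_i·y_{i+1} − x_{i+1}·y_i:
  38, 114, -72, 34  ⇒  2A = 114, A = 57.
Then Σ (y_i + y_{i+1})·c_i = 1064, so ȳ = 1064 / (6·57) = 28/9.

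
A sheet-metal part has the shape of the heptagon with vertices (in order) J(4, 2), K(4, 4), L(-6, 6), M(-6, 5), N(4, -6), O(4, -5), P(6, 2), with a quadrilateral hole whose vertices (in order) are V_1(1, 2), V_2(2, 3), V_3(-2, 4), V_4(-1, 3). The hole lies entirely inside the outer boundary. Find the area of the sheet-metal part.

59

Outer boundary:
Apply Gauss's area formula: 2A = Σ (x_i·y_{i+1} − x_{i+1}·y_i), indices taken mod 7.
Σ = (8) + (48) + (6) + (16) + (4) + (38) + (4) = 124
Area = |Σ|/2 = 62.
Hole:
V_1→V_2: (1)(3) − (2)(2) = -1
V_2→V_3: (2)(4) − (-2)(3) = 14
V_3→V_4: (-2)(3) − (-1)(4) = -2
V_4→V_1: (-1)(2) − (1)(3) = -5
Σ = 6
Area = |Σ|/2 = 3.
Net area = 62 − 3 = 59.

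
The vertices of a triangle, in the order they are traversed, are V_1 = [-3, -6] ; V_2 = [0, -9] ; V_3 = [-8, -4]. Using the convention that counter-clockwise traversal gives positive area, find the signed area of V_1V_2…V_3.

Apply the shoelace (surveyor's) formula: 2A = Σ (x_i·y_{i+1} − x_{i+1}·y_i), indices taken mod 3.
Σ = (27) + (-72) + (36) = -9
Signed area = Σ/2 = -4.5 (negative ⇒ clockwise traversal).

-4.5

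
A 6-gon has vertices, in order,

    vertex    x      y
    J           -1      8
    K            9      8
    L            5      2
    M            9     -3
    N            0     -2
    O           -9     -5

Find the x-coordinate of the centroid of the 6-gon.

80/93

Apply the shoelace (surveyor's) formula. First the cross-terms c_i = x_i·y_{i+1} − x_{i+1}·y_i:
  -80, -22, -33, -18, -18, -77  ⇒  2A = -248, A = -124.
Then Σ (x_i + x_{i+1})·c_i = -640, so x̄ = -640 / (6·(-124)) = 80/93.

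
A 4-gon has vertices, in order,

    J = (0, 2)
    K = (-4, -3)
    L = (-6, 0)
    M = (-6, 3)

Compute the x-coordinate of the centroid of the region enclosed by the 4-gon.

Apply the surveyor's formula. First the cross-terms c_i = x_i·y_{i+1} − x_{i+1}·y_i:
  8, -18, -18, -12  ⇒  2A = -40, A = -20.
Then Σ (x_i + x_{i+1})·c_i = 436, so x̄ = 436 / (6·(-20)) = -109/30.

-109/30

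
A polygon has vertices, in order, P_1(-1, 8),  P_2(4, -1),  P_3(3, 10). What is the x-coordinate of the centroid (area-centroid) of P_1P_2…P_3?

2

Apply the shoelace (surveyor's) formula. First the cross-terms c_i = x_i·y_{i+1} − x_{i+1}·y_i:
  -31, 43, 34  ⇒  2A = 46, A = 23.
Then Σ (x_i + x_{i+1})·c_i = 276, so x̄ = 276 / (6·23) = 2.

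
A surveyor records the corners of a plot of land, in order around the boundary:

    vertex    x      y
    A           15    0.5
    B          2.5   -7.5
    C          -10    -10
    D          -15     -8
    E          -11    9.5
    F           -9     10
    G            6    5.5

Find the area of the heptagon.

363.875

Apply Gauss's area formula: 2A = Σ (x_i·y_{i+1} − x_{i+1}·y_i), indices taken mod 7.
Σ = (-113.75) + (-100) + (-70) + (-230.5) + (-24.5) + (-109.5) + (-79.5) = -727.75
Area = |Σ|/2 = 363.875.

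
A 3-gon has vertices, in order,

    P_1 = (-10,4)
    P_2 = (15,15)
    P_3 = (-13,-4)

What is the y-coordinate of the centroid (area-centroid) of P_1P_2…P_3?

Apply the shoelace formula. First the cross-terms c_i = x_i·y_{i+1} − x_{i+1}·y_i:
  -210, 135, -92  ⇒  2A = -167, A = -83.5.
Then Σ (y_i + y_{i+1})·c_i = -2505, so ȳ = -2505 / (6·(-83.5)) = 5.

5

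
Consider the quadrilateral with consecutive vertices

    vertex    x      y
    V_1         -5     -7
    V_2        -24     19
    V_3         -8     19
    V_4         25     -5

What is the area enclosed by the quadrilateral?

V_1→V_2: (-5)(19) − (-24)(-7) = -263
V_2→V_3: (-24)(19) − (-8)(19) = -304
V_3→V_4: (-8)(-5) − (25)(19) = -435
V_4→V_1: (25)(-7) − (-5)(-5) = -200
Σ = -1202
Area = |Σ|/2 = 601.

601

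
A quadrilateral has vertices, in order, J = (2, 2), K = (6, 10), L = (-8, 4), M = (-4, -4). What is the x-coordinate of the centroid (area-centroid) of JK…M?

Apply the surveyor's formula. First the cross-terms c_i = x_i·y_{i+1} − x_{i+1}·y_i:
  8, 104, 48, 0  ⇒  2A = 160, A = 80.
Then Σ (x_i + x_{i+1})·c_i = -720, so x̄ = -720 / (6·80) = -1.5.

-1.5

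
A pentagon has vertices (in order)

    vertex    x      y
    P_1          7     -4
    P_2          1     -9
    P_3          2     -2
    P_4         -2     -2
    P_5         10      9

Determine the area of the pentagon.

76

Σ = (-59) + (16) + (-8) + (2) + (-103) = -152
Area = |Σ|/2 = 76.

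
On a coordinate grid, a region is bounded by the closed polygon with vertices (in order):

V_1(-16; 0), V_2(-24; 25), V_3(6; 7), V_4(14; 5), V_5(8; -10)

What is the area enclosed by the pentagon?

563

Apply the shoelace formula: 2A = Σ (x_i·y_{i+1} − x_{i+1}·y_i), indices taken mod 5.
Σ = (-400) + (-318) + (-68) + (-180) + (-160) = -1126
Area = |Σ|/2 = 563.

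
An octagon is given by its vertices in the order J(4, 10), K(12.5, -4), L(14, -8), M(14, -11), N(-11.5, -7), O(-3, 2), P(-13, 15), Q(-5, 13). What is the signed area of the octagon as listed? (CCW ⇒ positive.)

-355.25

Σ = (-141) + (-44) + (-42) + (-224.5) + (-44) + (-19) + (-94) + (-102) = -710.5
Signed area = Σ/2 = -355.25 (negative ⇒ clockwise traversal).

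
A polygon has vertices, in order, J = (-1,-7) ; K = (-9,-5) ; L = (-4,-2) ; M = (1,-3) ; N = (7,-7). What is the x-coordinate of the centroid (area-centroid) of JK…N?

-85/66

Apply Gauss's area formula. First the cross-terms c_i = x_i·y_{i+1} − x_{i+1}·y_i:
  -58, -2, 14, 14, -56  ⇒  2A = -88, A = -44.
Then Σ (x_i + x_{i+1})·c_i = 340, so x̄ = 340 / (6·(-44)) = -85/66.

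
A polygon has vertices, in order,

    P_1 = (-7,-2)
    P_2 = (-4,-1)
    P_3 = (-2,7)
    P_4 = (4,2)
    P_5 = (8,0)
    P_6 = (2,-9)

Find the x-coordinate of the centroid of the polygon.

75/109

Apply the shoelace (surveyor's) formula. First the cross-terms c_i = x_i·y_{i+1} − x_{i+1}·y_i:
  -1, -30, -32, -16, -72, -67  ⇒  2A = -218, A = -109.
Then Σ (x_i + x_{i+1})·c_i = -450, so x̄ = -450 / (6·(-109)) = 75/109.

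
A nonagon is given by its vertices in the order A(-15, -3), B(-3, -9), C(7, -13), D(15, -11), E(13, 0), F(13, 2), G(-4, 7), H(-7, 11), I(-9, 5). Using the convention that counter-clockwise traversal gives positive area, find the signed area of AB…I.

Apply the surveyor's formula: 2A = Σ (x_i·y_{i+1} − x_{i+1}·y_i), indices taken mod 9.
Σ = (126) + (102) + (118) + (143) + (26) + (99) + (5) + (64) + (102) = 785
Signed area = Σ/2 = 392.5 (positive ⇒ counter-clockwise traversal).

392.5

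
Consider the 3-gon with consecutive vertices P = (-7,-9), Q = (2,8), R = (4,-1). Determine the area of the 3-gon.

Apply the surveyor's formula: 2A = Σ (x_i·y_{i+1} − x_{i+1}·y_i), indices taken mod 3.
Cross-terms: -38, -34, -43  ⇒  Σ = -115
Area = |Σ|/2 = 57.5.

57.5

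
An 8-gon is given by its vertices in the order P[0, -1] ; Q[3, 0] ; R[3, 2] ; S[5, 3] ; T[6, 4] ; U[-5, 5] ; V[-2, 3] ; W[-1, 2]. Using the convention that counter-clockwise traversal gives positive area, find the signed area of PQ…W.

Apply the shoelace formula: 2A = Σ (x_i·y_{i+1} − x_{i+1}·y_i), indices taken mod 8.
Σ = (3) + (6) + (-1) + (2) + (50) + (-5) + (-1) + (1) = 55
Signed area = Σ/2 = 27.5 (positive ⇒ counter-clockwise traversal).

27.5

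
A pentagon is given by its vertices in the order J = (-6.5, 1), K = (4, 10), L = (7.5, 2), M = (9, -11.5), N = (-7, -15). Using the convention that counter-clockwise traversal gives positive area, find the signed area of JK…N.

Cross-terms: -69, -67, -104.25, -215.5, -104.5  ⇒  Σ = -560.25
Signed area = Σ/2 = -280.125 (negative ⇒ clockwise traversal).

-280.125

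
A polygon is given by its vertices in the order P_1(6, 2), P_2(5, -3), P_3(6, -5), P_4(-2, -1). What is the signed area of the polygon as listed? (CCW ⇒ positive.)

-24.5

Σ = (-28) + (-7) + (-16) + (2) = -49
Signed area = Σ/2 = -24.5 (negative ⇒ clockwise traversal).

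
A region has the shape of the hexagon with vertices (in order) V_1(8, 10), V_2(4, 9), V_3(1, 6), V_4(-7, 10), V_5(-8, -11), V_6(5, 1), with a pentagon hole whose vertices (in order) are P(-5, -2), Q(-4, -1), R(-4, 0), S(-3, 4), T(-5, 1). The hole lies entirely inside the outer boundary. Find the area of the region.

168

Outer boundary:
Apply the shoelace (surveyor's) formula: 2A = Σ (x_i·y_{i+1} − x_{i+1}·y_i), indices taken mod 6.
Σ = (32) + (15) + (52) + (157) + (47) + (42) = 345
Area = |Σ|/2 = 172.5.
Hole:
Apply the surveyor's formula: 2A = Σ (x_i·y_{i+1} − x_{i+1}·y_i), indices taken mod 5.
Cross-terms: -3, -4, -16, 17, 15  ⇒  Σ = 9
Area = |Σ|/2 = 4.5.
Net area = 172.5 − 4.5 = 168.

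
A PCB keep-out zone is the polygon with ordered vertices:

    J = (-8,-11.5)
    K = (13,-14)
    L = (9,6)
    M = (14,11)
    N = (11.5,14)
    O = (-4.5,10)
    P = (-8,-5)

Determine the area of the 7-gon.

Apply the shoelace (surveyor's) formula: 2A = Σ (x_i·y_{i+1} − x_{i+1}·y_i), indices taken mod 7.
Cross-terms: 261.5, 204, 15, 69.5, 178, 102.5, 52  ⇒  Σ = 882.5
Area = |Σ|/2 = 441.25.

441.25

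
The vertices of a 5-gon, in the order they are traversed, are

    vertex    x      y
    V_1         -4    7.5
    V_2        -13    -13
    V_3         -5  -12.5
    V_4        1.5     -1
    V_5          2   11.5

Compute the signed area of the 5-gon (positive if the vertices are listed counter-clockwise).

V_1→V_2: (-4)(-13) − (-13)(7.5) = 149.5
V_2→V_3: (-13)(-12.5) − (-5)(-13) = 97.5
V_3→V_4: (-5)(-1) − (1.5)(-12.5) = 23.75
V_4→V_5: (1.5)(11.5) − (2)(-1) = 19.25
V_5→V_1: (2)(7.5) − (-4)(11.5) = 61
Σ = 351
Signed area = Σ/2 = 175.5 (positive ⇒ counter-clockwise traversal).

175.5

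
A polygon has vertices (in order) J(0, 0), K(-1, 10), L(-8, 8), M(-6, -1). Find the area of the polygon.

64

Σ = (0) + (72) + (56) + (0) = 128
Area = |Σ|/2 = 64.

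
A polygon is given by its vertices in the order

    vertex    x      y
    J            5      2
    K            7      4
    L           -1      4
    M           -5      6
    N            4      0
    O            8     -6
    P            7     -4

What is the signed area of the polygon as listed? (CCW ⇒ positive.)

Σ = (6) + (32) + (14) + (-24) + (-24) + (10) + (34) = 48
Signed area = Σ/2 = 24 (positive ⇒ counter-clockwise traversal).

24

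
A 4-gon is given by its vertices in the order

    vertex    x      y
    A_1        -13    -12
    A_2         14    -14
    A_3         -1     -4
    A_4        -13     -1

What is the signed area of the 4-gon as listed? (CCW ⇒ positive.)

186

Σ = (350) + (-70) + (-51) + (143) = 372
Signed area = Σ/2 = 186 (positive ⇒ counter-clockwise traversal).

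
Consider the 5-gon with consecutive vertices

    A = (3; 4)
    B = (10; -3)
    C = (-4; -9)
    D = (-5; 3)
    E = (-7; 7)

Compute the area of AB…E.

135.5

Apply Gauss's area formula: 2A = Σ (x_i·y_{i+1} − x_{i+1}·y_i), indices taken mod 5.
A→B: (3)(-3) − (10)(4) = -49
B→C: (10)(-9) − (-4)(-3) = -102
C→D: (-4)(3) − (-5)(-9) = -57
D→E: (-5)(7) − (-7)(3) = -14
E→A: (-7)(4) − (3)(7) = -49
Σ = -271
Area = |Σ|/2 = 135.5.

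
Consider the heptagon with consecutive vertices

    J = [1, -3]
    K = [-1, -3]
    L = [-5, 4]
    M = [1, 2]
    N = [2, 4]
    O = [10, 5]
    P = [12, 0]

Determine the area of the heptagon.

Apply the shoelace (surveyor's) formula: 2A = Σ (x_i·y_{i+1} − x_{i+1}·y_i), indices taken mod 7.
Σ = (-6) + (-19) + (-14) + (0) + (-30) + (-60) + (-36) = -165
Area = |Σ|/2 = 82.5.

82.5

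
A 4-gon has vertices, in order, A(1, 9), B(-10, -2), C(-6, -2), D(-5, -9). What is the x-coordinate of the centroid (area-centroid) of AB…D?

Apply the shoelace formula. First the cross-terms c_i = x_i·y_{i+1} − x_{i+1}·y_i:
  88, 8, 44, -36  ⇒  2A = 104, A = 52.
Then Σ (x_i + x_{i+1})·c_i = -1260, so x̄ = -1260 / (6·52) = -105/26.

-105/26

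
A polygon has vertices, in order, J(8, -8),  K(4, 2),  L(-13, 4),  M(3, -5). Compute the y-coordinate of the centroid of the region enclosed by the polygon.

Apply the shoelace formula. First the cross-terms c_i = x_i·y_{i+1} − x_{i+1}·y_i:
  48, 42, 53, 16  ⇒  2A = 159, A = 79.5.
Then Σ (y_i + y_{i+1})·c_i = -297, so ȳ = -297 / (6·79.5) = -33/53.

-33/53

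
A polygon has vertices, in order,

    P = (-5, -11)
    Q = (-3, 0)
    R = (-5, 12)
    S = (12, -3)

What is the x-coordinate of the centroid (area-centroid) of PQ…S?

Apply the surveyor's formula. First the cross-terms c_i = x_i·y_{i+1} − x_{i+1}·y_i:
  -33, -36, -129, -147  ⇒  2A = -345, A = -172.5.
Then Σ (x_i + x_{i+1})·c_i = -1380, so x̄ = -1380 / (6·(-172.5)) = 4/3.

4/3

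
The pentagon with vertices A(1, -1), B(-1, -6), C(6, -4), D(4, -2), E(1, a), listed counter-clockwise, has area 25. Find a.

4

Write out the shoelace sum; only the two edges meeting at E involve a:
2·Area = [(4·a − 1·(-2)) + (1·(-1) − 1·a)] + 37
       = 3·a + 38 = 50
⇒ a = 4.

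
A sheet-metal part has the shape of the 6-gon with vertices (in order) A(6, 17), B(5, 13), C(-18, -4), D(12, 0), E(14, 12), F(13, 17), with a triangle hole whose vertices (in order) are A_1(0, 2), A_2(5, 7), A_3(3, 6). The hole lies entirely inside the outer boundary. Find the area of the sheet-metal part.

Outer boundary:
Apply Gauss's area formula: 2A = Σ (x_i·y_{i+1} − x_{i+1}·y_i), indices taken mod 6.
Σ = (-7) + (214) + (48) + (144) + (82) + (119) = 600
Area = |Σ|/2 = 300.
Hole:
Apply the shoelace formula: 2A = Σ (x_i·y_{i+1} − x_{i+1}·y_i), indices taken mod 3.
Σ = (-10) + (9) + (6) = 5
Area = |Σ|/2 = 2.5.
Net area = 300 − 2.5 = 297.5.

297.5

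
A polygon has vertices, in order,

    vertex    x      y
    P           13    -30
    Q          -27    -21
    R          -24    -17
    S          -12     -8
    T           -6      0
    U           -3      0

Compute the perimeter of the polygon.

|PQ| = √((-40)² + (9)²) = √1681 = 41
|QR| = √((3)² + (4)²) = √25 = 5
|RS| = √((12)² + (9)²) = √225 = 15
|ST| = √((6)² + (8)²) = √100 = 10
|TU| = √((3)² + (0)²) = √9 = 3
|UP| = √((16)² + (-30)²) = √1156 = 34
Perimeter = 41 + 5 + 15 + 10 + 3 + 34 = 108.

108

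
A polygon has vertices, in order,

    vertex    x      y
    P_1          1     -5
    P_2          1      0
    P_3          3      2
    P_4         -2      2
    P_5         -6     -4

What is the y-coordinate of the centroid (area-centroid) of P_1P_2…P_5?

-109/71

Apply the shoelace (surveyor's) formula. First the cross-terms c_i = x_i·y_{i+1} − x_{i+1}·y_i:
  5, 2, 10, 20, 34  ⇒  2A = 71, A = 35.5.
Then Σ (y_i + y_{i+1})·c_i = -327, so ȳ = -327 / (6·35.5) = -109/71.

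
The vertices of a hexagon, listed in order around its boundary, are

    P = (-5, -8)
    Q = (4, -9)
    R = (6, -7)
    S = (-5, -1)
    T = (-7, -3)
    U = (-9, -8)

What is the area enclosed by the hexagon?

65.5

Apply Gauss's area formula: 2A = Σ (x_i·y_{i+1} − x_{i+1}·y_i), indices taken mod 6.
Cross-terms: 77, 26, -41, 8, 29, 32  ⇒  Σ = 131
Area = |Σ|/2 = 65.5.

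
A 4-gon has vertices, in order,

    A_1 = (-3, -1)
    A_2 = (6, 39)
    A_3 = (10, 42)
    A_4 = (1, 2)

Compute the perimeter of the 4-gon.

|A_1A_2| = √((9)² + (40)²) = √1681 = 41
|A_2A_3| = √((4)² + (3)²) = √25 = 5
|A_3A_4| = √((-9)² + (-40)²) = √1681 = 41
|A_4A_1| = √((-4)² + (-3)²) = √25 = 5
Perimeter = 41 + 5 + 41 + 5 = 92.

92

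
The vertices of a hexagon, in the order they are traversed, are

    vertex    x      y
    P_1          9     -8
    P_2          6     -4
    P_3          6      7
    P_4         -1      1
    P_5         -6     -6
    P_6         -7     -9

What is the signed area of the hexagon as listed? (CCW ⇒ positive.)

Cross-terms: 12, 66, 13, 12, 12, 137  ⇒  Σ = 252
Signed area = Σ/2 = 126 (positive ⇒ counter-clockwise traversal).

126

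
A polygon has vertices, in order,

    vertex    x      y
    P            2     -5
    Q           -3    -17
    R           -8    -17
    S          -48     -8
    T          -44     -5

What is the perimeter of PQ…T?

110

|PQ| = √((-5)² + (-12)²) = √169 = 13
|QR| = √((-5)² + (0)²) = √25 = 5
|RS| = √((-40)² + (9)²) = √1681 = 41
|ST| = √((4)² + (3)²) = √25 = 5
|TP| = √((46)² + (0)²) = √2116 = 46
Perimeter = 13 + 5 + 41 + 5 + 46 = 110.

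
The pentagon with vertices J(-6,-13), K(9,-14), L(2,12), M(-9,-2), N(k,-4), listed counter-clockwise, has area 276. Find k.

-9

Write out the shoelace sum; only the two edges meeting at N involve k:
2·Area = [((-9)·(-4) − k·(-2)) + (k·(-13) − (-6)·(-4))] + 441
       = -11·k + 453 = 552
⇒ k = -9.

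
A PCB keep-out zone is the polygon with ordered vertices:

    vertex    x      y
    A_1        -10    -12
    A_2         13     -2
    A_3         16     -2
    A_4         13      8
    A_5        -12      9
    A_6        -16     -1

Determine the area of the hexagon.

443.5

A_1→A_2: (-10)(-2) − (13)(-12) = 176
A_2→A_3: (13)(-2) − (16)(-2) = 6
A_3→A_4: (16)(8) − (13)(-2) = 154
A_4→A_5: (13)(9) − (-12)(8) = 213
A_5→A_6: (-12)(-1) − (-16)(9) = 156
A_6→A_1: (-16)(-12) − (-10)(-1) = 182
Σ = 887
Area = |Σ|/2 = 443.5.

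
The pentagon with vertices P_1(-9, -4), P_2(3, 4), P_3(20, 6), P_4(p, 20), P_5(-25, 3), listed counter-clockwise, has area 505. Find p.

-23

Write out the shoelace sum; only the two edges meeting at P_4 involve p:
2·Area = [(20·20 − p·6) + (p·3 − (-25)·20)] + 41
       = -3·p + 941 = 1010
⇒ p = -23.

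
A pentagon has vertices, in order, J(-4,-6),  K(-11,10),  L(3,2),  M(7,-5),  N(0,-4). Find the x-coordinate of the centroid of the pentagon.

Apply the shoelace formula. First the cross-terms c_i = x_i·y_{i+1} − x_{i+1}·y_i:
  -106, -52, -29, -28, -16  ⇒  2A = -231, A = -115.5.
Then Σ (x_i + x_{i+1})·c_i = 1584, so x̄ = 1584 / (6·(-115.5)) = -16/7.

-16/7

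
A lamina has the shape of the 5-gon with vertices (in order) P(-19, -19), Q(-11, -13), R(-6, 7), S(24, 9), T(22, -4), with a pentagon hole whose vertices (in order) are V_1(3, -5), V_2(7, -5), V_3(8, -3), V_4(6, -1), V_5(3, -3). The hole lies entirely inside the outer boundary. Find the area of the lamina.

549.5

Outer boundary:
Cross-terms: 38, -155, -222, -294, -494  ⇒  Σ = -1127
Area = |Σ|/2 = 563.5.
Hole:
Σ = (20) + (19) + (10) + (-15) + (-6) = 28
Area = |Σ|/2 = 14.
Net area = 563.5 − 14 = 549.5.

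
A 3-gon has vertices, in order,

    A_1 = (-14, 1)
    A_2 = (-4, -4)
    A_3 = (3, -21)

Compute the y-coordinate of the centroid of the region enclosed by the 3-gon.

-8

Apply the shoelace (surveyor's) formula. First the cross-terms c_i = x_i·y_{i+1} − x_{i+1}·y_i:
  60, 96, -291  ⇒  2A = -135, A = -67.5.
Then Σ (y_i + y_{i+1})·c_i = 3240, so ȳ = 3240 / (6·(-67.5)) = -8.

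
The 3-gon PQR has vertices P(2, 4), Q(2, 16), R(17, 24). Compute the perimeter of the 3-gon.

54

|PQ| = √((0)² + (12)²) = √144 = 12
|QR| = √((15)² + (8)²) = √289 = 17
|RP| = √((-15)² + (-20)²) = √625 = 25
Perimeter = 12 + 17 + 25 = 54.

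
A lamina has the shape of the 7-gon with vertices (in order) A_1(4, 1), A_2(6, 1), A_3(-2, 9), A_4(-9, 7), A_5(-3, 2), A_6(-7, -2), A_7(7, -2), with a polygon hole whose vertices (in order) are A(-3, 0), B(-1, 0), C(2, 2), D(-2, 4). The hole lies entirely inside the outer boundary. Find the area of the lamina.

Outer boundary:
Σ = (-2) + (56) + (67) + (3) + (20) + (28) + (15) = 187
Area = |Σ|/2 = 93.5.
Hole:
Apply the shoelace (surveyor's) formula: 2A = Σ (x_i·y_{i+1} − x_{i+1}·y_i), indices taken mod 4.
Σ = (0) + (-2) + (12) + (12) = 22
Area = |Σ|/2 = 11.
Net area = 93.5 − 11 = 82.5.

82.5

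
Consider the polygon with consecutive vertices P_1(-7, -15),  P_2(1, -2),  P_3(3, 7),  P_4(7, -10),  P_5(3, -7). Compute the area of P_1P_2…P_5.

P_1→P_2: (-7)(-2) − (1)(-15) = 29
P_2→P_3: (1)(7) − (3)(-2) = 13
P_3→P_4: (3)(-10) − (7)(7) = -79
P_4→P_5: (7)(-7) − (3)(-10) = -19
P_5→P_1: (3)(-15) − (-7)(-7) = -94
Σ = -150
Area = |Σ|/2 = 75.

75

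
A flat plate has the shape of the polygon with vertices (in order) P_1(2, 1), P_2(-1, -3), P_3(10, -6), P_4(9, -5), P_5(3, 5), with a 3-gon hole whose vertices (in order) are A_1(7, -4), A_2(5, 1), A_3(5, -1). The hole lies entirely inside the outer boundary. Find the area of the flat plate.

42

Outer boundary:
Cross-terms: -5, 36, 4, 60, -7  ⇒  Σ = 88
Area = |Σ|/2 = 44.
Hole:
Σ = (27) + (-10) + (-13) = 4
Area = |Σ|/2 = 2.
Net area = 44 − 2 = 42.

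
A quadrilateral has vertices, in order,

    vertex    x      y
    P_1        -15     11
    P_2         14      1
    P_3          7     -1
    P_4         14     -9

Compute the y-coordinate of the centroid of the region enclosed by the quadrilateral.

25/11

Apply the shoelace (surveyor's) formula. First the cross-terms c_i = x_i·y_{i+1} − x_{i+1}·y_i:
  -169, -21, -49, 19  ⇒  2A = -220, A = -110.
Then Σ (y_i + y_{i+1})·c_i = -1500, so ȳ = -1500 / (6·(-110)) = 25/11.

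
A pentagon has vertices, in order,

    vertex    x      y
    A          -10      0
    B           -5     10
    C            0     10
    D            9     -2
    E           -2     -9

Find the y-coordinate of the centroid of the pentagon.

Apply the shoelace formula. First the cross-terms c_i = x_i·y_{i+1} − x_{i+1}·y_i:
  -100, -50, -90, -85, -90  ⇒  2A = -415, A = -207.5.
Then Σ (y_i + y_{i+1})·c_i = -975, so ȳ = -975 / (6·(-207.5)) = 65/83.

65/83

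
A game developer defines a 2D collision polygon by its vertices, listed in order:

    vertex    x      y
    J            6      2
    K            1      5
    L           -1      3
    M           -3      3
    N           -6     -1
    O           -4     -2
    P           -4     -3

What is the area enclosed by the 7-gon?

42.5

Apply Gauss's area formula: 2A = Σ (x_i·y_{i+1} − x_{i+1}·y_i), indices taken mod 7.
Σ = (28) + (8) + (6) + (21) + (8) + (4) + (10) = 85
Area = |Σ|/2 = 42.5.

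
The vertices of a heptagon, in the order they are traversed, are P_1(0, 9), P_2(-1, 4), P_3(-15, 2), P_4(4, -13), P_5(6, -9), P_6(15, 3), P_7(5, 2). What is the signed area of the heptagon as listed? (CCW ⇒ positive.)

254.5

P_1→P_2: (0)(4) − (-1)(9) = 9
P_2→P_3: (-1)(2) − (-15)(4) = 58
P_3→P_4: (-15)(-13) − (4)(2) = 187
P_4→P_5: (4)(-9) − (6)(-13) = 42
P_5→P_6: (6)(3) − (15)(-9) = 153
P_6→P_7: (15)(2) − (5)(3) = 15
P_7→P_1: (5)(9) − (0)(2) = 45
Σ = 509
Signed area = Σ/2 = 254.5 (positive ⇒ counter-clockwise traversal).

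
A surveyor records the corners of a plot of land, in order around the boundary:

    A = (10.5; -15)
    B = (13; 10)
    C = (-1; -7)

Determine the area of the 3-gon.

Apply the surveyor's formula: 2A = Σ (x_i·y_{i+1} − x_{i+1}·y_i), indices taken mod 3.
A→B: (10.5)(10) − (13)(-15) = 300
B→C: (13)(-7) − (-1)(10) = -81
C→A: (-1)(-15) − (10.5)(-7) = 88.5
Σ = 307.5
Area = |Σ|/2 = 153.75.

153.75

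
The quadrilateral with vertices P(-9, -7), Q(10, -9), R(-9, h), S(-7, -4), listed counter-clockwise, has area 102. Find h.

5

Write out the shoelace sum; only the two edges meeting at R involve h:
2·Area = [(10·h − (-9)·(-9)) + ((-9)·(-4) − (-7)·h)] + 164
       = 17·h + 119 = 204
⇒ h = 5.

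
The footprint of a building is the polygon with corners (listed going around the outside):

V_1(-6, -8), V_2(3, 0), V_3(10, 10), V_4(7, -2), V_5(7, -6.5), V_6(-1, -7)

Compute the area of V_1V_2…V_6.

78.5

Apply the surveyor's formula: 2A = Σ (x_i·y_{i+1} − x_{i+1}·y_i), indices taken mod 6.
Σ = (24) + (30) + (-90) + (-31.5) + (-55.5) + (-34) = -157
Area = |Σ|/2 = 78.5.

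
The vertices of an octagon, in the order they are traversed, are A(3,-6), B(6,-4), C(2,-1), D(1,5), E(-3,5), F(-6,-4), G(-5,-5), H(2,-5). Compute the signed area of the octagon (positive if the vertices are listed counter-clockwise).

73.5

Apply the shoelace formula: 2A = Σ (x_i·y_{i+1} − x_{i+1}·y_i), indices taken mod 8.
Σ = (24) + (2) + (11) + (20) + (42) + (10) + (35) + (3) = 147
Signed area = Σ/2 = 73.5 (positive ⇒ counter-clockwise traversal).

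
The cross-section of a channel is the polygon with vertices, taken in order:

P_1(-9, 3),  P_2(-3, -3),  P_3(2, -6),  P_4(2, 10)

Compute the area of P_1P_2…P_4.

94

Apply the shoelace formula: 2A = Σ (x_i·y_{i+1} − x_{i+1}·y_i), indices taken mod 4.
Cross-terms: 36, 24, 32, 96  ⇒  Σ = 188
Area = |Σ|/2 = 94.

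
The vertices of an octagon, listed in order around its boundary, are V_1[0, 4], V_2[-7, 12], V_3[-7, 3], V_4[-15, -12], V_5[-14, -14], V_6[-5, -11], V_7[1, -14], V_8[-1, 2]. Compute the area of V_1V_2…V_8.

Σ = (28) + (63) + (129) + (42) + (84) + (81) + (-12) + (-4) = 411
Area = |Σ|/2 = 205.5.

205.5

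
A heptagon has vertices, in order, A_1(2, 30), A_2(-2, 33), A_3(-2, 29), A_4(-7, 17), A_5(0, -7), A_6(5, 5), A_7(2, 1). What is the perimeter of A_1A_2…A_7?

|A_1A_2| = √((-4)² + (3)²) = √25 = 5
|A_2A_3| = √((0)² + (-4)²) = √16 = 4
|A_3A_4| = √((-5)² + (-12)²) = √169 = 13
|A_4A_5| = √((7)² + (-24)²) = √625 = 25
|A_5A_6| = √((5)² + (12)²) = √169 = 13
|A_6A_7| = √((-3)² + (-4)²) = √25 = 5
|A_7A_1| = √((0)² + (29)²) = √841 = 29
Perimeter = 5 + 4 + 13 + 25 + 13 + 5 + 29 = 94.

94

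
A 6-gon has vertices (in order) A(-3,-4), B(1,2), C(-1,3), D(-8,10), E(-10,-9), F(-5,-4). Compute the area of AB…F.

96

Σ = (-2) + (5) + (14) + (172) + (-5) + (8) = 192
Area = |Σ|/2 = 96.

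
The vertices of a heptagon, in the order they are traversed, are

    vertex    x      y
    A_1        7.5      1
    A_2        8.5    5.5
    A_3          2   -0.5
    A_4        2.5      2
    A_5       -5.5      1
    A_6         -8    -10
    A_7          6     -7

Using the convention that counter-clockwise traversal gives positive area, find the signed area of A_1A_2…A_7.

Apply the shoelace (surveyor's) formula: 2A = Σ (x_i·y_{i+1} − x_{i+1}·y_i), indices taken mod 7.
Σ = (32.75) + (-15.25) + (5.25) + (13.5) + (63) + (116) + (58.5) = 273.75
Signed area = Σ/2 = 136.875 (positive ⇒ counter-clockwise traversal).

136.875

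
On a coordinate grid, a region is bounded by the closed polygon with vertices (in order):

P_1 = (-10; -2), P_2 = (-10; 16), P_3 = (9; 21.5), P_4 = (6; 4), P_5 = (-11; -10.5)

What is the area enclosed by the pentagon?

Σ = (-180) + (-359) + (-93) + (-19) + (-83) = -734
Area = |Σ|/2 = 367.

367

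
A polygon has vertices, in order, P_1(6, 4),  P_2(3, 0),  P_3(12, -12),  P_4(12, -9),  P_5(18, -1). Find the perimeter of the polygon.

|P_1P_2| = √((-3)² + (-4)²) = √25 = 5
|P_2P_3| = √((9)² + (-12)²) = √225 = 15
|P_3P_4| = √((0)² + (3)²) = √9 = 3
|P_4P_5| = √((6)² + (8)²) = √100 = 10
|P_5P_1| = √((-12)² + (5)²) = √169 = 13
Perimeter = 5 + 15 + 3 + 10 + 13 = 46.

46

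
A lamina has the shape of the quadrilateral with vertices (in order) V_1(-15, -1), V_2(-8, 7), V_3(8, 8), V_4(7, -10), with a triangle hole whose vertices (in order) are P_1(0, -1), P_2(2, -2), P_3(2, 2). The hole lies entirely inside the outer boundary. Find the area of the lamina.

Outer boundary:
Apply the shoelace (surveyor's) formula: 2A = Σ (x_i·y_{i+1} − x_{i+1}·y_i), indices taken mod 4.
Σ = (-113) + (-120) + (-136) + (-157) = -526
Area = |Σ|/2 = 263.
Hole:
Apply the shoelace formula: 2A = Σ (x_i·y_{i+1} − x_{i+1}·y_i), indices taken mod 3.
Σ = (2) + (8) + (-2) = 8
Area = |Σ|/2 = 4.
Net area = 263 − 4 = 259.

259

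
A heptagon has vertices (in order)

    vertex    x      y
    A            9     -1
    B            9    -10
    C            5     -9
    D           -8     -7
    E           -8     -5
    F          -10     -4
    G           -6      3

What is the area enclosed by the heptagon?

164

Apply the shoelace (surveyor's) formula: 2A = Σ (x_i·y_{i+1} − x_{i+1}·y_i), indices taken mod 7.
Cross-terms: -81, -31, -107, -16, -18, -54, -21  ⇒  Σ = -328
Area = |Σ|/2 = 164.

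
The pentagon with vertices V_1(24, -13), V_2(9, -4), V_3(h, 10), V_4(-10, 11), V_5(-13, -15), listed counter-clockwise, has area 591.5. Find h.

Write out the shoelace sum; only the two edges meeting at V_3 involve h:
2·Area = [(9·10 − h·(-4)) + (h·11 − (-10)·10)] + 843
       = 15·h + 1033 = 1183
⇒ h = 10.

10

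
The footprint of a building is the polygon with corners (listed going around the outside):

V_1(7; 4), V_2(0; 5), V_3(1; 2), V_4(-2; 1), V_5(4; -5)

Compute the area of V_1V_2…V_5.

Σ = (35) + (-5) + (5) + (6) + (51) = 92
Area = |Σ|/2 = 46.

46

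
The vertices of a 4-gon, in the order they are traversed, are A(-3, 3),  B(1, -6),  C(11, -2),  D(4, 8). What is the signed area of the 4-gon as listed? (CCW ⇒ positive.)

Apply Gauss's area formula: 2A = Σ (x_i·y_{i+1} − x_{i+1}·y_i), indices taken mod 4.
A→B: (-3)(-6) − (1)(3) = 15
B→C: (1)(-2) − (11)(-6) = 64
C→D: (11)(8) − (4)(-2) = 96
D→A: (4)(3) − (-3)(8) = 36
Σ = 211
Signed area = Σ/2 = 105.5 (positive ⇒ counter-clockwise traversal).

105.5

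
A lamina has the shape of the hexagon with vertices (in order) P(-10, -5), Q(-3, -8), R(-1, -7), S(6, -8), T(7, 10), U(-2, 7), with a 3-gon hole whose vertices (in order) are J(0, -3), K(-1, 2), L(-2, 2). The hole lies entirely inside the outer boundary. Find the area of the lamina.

194

Outer boundary:
Apply the shoelace (surveyor's) formula: 2A = Σ (x_i·y_{i+1} − x_{i+1}·y_i), indices taken mod 6.
P→Q: (-10)(-8) − (-3)(-5) = 65
Q→R: (-3)(-7) − (-1)(-8) = 13
R→S: (-1)(-8) − (6)(-7) = 50
S→T: (6)(10) − (7)(-8) = 116
T→U: (7)(7) − (-2)(10) = 69
U→P: (-2)(-5) − (-10)(7) = 80
Σ = 393
Area = |Σ|/2 = 196.5.
Hole:
Apply Gauss's area formula: 2A = Σ (x_i·y_{i+1} − x_{i+1}·y_i), indices taken mod 3.
Σ = (-3) + (2) + (6) = 5
Area = |Σ|/2 = 2.5.
Net area = 196.5 − 2.5 = 194.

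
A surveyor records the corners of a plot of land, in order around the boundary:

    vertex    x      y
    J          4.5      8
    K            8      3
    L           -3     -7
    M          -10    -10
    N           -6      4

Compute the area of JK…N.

Apply Gauss's area formula: 2A = Σ (x_i·y_{i+1} − x_{i+1}·y_i), indices taken mod 5.
Cross-terms: -50.5, -47, -40, -100, -66  ⇒  Σ = -303.5
Area = |Σ|/2 = 151.75.

151.75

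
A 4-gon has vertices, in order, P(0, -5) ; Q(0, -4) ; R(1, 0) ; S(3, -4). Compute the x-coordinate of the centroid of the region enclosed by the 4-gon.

Apply the shoelace formula. First the cross-terms c_i = x_i·y_{i+1} − x_{i+1}·y_i:
  0, 4, -4, -15  ⇒  2A = -15, A = -7.5.
Then Σ (x_i + x_{i+1})·c_i = -57, so x̄ = -57 / (6·(-7.5)) = 19/15.

19/15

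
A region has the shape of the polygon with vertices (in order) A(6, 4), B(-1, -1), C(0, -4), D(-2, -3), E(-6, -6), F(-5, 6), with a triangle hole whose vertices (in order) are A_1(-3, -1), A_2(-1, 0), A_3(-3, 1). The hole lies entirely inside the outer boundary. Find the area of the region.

65

Outer boundary:
Σ = (-2) + (4) + (-8) + (-6) + (-66) + (-56) = -134
Area = |Σ|/2 = 67.
Hole:
Cross-terms: -1, -1, 6  ⇒  Σ = 4
Area = |Σ|/2 = 2.
Net area = 67 − 2 = 65.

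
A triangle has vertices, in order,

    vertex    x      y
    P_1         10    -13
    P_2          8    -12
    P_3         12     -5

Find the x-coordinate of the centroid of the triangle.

Apply Gauss's area formula. First the cross-terms c_i = x_i·y_{i+1} − x_{i+1}·y_i:
  -16, 104, -106  ⇒  2A = -18, A = -9.
Then Σ (x_i + x_{i+1})·c_i = -540, so x̄ = -540 / (6·(-9)) = 10.

10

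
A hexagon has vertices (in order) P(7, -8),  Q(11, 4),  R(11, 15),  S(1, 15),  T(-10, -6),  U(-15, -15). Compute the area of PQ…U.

Apply the shoelace (surveyor's) formula: 2A = Σ (x_i·y_{i+1} − x_{i+1}·y_i), indices taken mod 6.
Cross-terms: 116, 121, 150, 144, 60, 225  ⇒  Σ = 816
Area = |Σ|/2 = 408.

408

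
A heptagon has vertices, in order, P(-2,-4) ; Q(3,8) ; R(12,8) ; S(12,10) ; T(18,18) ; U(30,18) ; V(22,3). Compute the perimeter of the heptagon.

88

|PQ| = √((5)² + (12)²) = √169 = 13
|QR| = √((9)² + (0)²) = √81 = 9
|RS| = √((0)² + (2)²) = √4 = 2
|ST| = √((6)² + (8)²) = √100 = 10
|TU| = √((12)² + (0)²) = √144 = 12
|UV| = √((-8)² + (-15)²) = √289 = 17
|VP| = √((-24)² + (-7)²) = √625 = 25
Perimeter = 13 + 9 + 2 + 10 + 12 + 17 + 25 = 88.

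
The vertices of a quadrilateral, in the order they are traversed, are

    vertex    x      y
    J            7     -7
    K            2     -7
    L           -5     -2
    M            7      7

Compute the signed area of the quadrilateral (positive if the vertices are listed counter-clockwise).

-96.5

J→K: (7)(-7) − (2)(-7) = -35
K→L: (2)(-2) − (-5)(-7) = -39
L→M: (-5)(7) − (7)(-2) = -21
M→J: (7)(-7) − (7)(7) = -98
Σ = -193
Signed area = Σ/2 = -96.5 (negative ⇒ clockwise traversal).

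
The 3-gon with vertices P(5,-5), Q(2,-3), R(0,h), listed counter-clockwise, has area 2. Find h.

The doubled signed area Σ (x_i y_{i+1} − x_{i+1} y_i) is linear in h.
With h=0 it equals -5; the coefficient of h is -3 (from the two edges through R).
So -3·h + -5 = 2·2 = 4 ⇒ h = -3.

-3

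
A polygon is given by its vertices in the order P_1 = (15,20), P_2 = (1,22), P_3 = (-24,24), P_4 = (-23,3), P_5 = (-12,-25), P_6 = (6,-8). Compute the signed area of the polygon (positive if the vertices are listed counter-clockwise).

Apply the shoelace (surveyor's) formula: 2A = Σ (x_i·y_{i+1} − x_{i+1}·y_i), indices taken mod 6.
Cross-terms: 310, 552, 480, 611, 246, 240  ⇒  Σ = 2439
Signed area = Σ/2 = 1219.5 (positive ⇒ counter-clockwise traversal).

1219.5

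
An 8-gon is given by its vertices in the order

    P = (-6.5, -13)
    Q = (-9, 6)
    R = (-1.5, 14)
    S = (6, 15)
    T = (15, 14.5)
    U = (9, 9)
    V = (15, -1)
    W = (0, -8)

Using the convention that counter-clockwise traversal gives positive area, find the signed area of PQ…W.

P→Q: (-6.5)(6) − (-9)(-13) = -156
Q→R: (-9)(14) − (-1.5)(6) = -117
R→S: (-1.5)(15) − (6)(14) = -106.5
S→T: (6)(14.5) − (15)(15) = -138
T→U: (15)(9) − (9)(14.5) = 4.5
U→V: (9)(-1) − (15)(9) = -144
V→W: (15)(-8) − (0)(-1) = -120
W→P: (0)(-13) − (-6.5)(-8) = -52
Σ = -829
Signed area = Σ/2 = -414.5 (negative ⇒ clockwise traversal).

-414.5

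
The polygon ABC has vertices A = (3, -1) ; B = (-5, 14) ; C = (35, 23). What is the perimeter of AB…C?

|AB| = √((-8)² + (15)²) = √289 = 17
|BC| = √((40)² + (9)²) = √1681 = 41
|CA| = √((-32)² + (-24)²) = √1600 = 40
Perimeter = 17 + 41 + 40 = 98.

98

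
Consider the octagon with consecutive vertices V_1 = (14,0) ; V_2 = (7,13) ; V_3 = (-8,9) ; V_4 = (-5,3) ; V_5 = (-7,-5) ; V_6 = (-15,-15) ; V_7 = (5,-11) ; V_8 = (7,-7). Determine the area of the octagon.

Apply Gauss's area formula: 2A = Σ (x_i·y_{i+1} − x_{i+1}·y_i), indices taken mod 8.
Σ = (182) + (167) + (21) + (46) + (30) + (240) + (42) + (98) = 826
Area = |Σ|/2 = 413.

413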